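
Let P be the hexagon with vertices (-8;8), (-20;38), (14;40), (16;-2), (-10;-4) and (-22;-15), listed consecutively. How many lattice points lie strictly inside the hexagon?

By the shoelace formula, twice the signed area is |((-8)·38 − (-20)·8) + ((-20)·40 − 14·38) + (14·(-2) − 16·40) + (16·(-4) − (-10)·(-2)) + ((-10)·(-15) − (-22)·(-4)) + ((-22)·8 − (-8)·(-15))| = 2462, so the area is 1231.
The number of boundary lattice points is Σ gcd(|Δx|,|Δy|) = gcd(12,30) + gcd(34,2) + gcd(2,42) + gcd(26,2) + gcd(12,11) + gcd(14,23) = 6+2+2+2+1+1 = 14.
Pick's theorem gives I = A − B/2 + 1 = 1231 − 14/2 + 1 = 1225.

1225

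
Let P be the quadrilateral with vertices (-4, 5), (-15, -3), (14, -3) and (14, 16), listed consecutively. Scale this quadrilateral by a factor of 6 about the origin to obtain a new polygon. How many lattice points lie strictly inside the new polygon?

The shoelace formula gives twice the area as |[(-4)·(-3) − (-15)·5] + [(-15)·(-3) − 14·(-3)] + [14·16 − 14·(-3)] + [14·5 − (-4)·16]| = 574, so the area is 287.
The number of boundary lattice points is Σ gcd(|Δx|,|Δy|) = gcd(11,8) + gcd(29,0) + gcd(0,19) + gcd(18,11) = 1+29+19+1 = 50.
Scaling by 6 multiplies the area by 6² = 36 (so the new area is 10332) and multiplies the boundary lattice-point count by 6, giving 300.
By Pick's theorem, the interior count of the dilated polygon is 10332 − 300/2 + 1 = 10183.

10183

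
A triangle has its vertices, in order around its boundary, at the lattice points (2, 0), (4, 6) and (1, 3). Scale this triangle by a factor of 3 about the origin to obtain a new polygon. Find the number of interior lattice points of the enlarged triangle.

46

Using the shoelace formula, 2A = |(2·6 − 4·0) + (4·3 − 1·6) + (1·0 − 2·3)| = 12, so the area is 6.
The number of boundary lattice points is Σ gcd(|Δx|,|Δy|) = gcd(2,6) + gcd(3,3) + gcd(1,3) = 2+3+1 = 6.
Scaling by 3 multiplies the area by 3² = 9 (so the new area is 54) and multiplies the boundary lattice-point count by 3, giving 18.
By Pick's theorem, the interior count of the dilated polygon is 54 − 18/2 + 1 = 46.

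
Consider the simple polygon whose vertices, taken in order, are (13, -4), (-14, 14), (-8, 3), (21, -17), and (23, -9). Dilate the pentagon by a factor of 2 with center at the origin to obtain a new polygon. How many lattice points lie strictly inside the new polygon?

975

The shoelace formula gives twice the area as |[13·14 − (-14)·(-4)] + [(-14)·3 − (-8)·14] + [(-8)·(-17) − 21·3] + [21·(-9) − 23·(-17)] + [23·(-4) − 13·(-9)]| = 496, so the area is 248.
Along each edge there are gcd(|Δx|,|Δy|)+1 lattice points, so counting each shared vertex once the boundary has gcd(27,18) + gcd(6,11) + gcd(29,20) + gcd(2,8) + gcd(10,5) = 9+1+1+2+5 = 18.
Scaling by 2 multiplies the area by 2² = 4 (so the new area is 992) and multiplies the boundary lattice-point count by 2, giving 36.
By Pick's theorem, the interior count of the dilated polygon is 992 − 36/2 + 1 = 975.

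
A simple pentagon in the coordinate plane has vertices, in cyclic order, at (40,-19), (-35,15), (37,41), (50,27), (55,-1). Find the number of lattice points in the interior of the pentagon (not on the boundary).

The shoelace formula gives twice the area as |[40·15 − (-35)·(-19)] + [(-35)·41 − 37·15] + [37·27 − 50·41] + [50·(-1) − 55·27] + [55·(-19) − 40·(-1)]| = 5646, so the area is 2823.
Along each edge there are gcd(|Δx|,|Δy|)+1 lattice points, so counting each shared vertex once the boundary has gcd(75,34) + gcd(72,26) + gcd(13,14) + gcd(5,28) + gcd(15,18) = 1+2+1+1+3 = 8.
By Pick's theorem A = I + B/2 − 1, so I = 2823 − 8/2 + 1 = 2820.

2820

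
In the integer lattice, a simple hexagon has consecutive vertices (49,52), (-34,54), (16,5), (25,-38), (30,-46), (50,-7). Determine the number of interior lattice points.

3833

By the shoelace formula, twice the signed area is |(49·54 − (-34)·52) + ((-34)·5 − 16·54) + (16·(-38) − 25·5) + (25·(-46) − 30·(-38)) + (30·(-7) − 50·(-46)) + (50·52 − 49·(-7))| = 7670, so the area is 3835.
Summing gcd(|Δx|,|Δy|) over the edges gives the boundary count: gcd(83,2) + gcd(50,49) + gcd(9,43) + gcd(5,8) + gcd(20,39) + gcd(1,59) = 1+1+1+1+1+1 = 6.
Pick's theorem gives I = A − B/2 + 1 = 3835 − 6/2 + 1 = 3833.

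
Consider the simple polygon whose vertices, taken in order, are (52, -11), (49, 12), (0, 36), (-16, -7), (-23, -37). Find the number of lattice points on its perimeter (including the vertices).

5

The number of boundary lattice points is Σ gcd(|Δx|,|Δy|) = gcd(3,23) + gcd(49,24) + gcd(16,43) + gcd(7,30) + gcd(75,26) = 1+1+1+1+1 = 5.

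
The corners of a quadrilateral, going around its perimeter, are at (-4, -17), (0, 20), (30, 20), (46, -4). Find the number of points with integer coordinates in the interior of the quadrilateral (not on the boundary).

1240

Using the shoelace formula, 2A = |[(-4)·20 − 0·(-17)] + [0·20 − 30·20] + [30·(-4) − 46·20] + [46·(-17) − (-4)·(-4)]| = 2518, so the area is 1259.
The number of boundary lattice points is Σ gcd(|Δx|,|Δy|) = gcd(4,37) + gcd(30,0) + gcd(16,24) + gcd(50,13) = 1+30+8+1 = 40.
Pick's theorem gives I = A − B/2 + 1 = 1259 − 40/2 + 1 = 1240.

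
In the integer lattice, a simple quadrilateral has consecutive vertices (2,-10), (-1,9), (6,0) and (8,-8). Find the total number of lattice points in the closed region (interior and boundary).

Using the shoelace formula, 2A = |[2·9 − (-1)·(-10)] + [(-1)·0 − 6·9] + [6·(-8) − 8·0] + [8·(-10) − 2·(-8)]| = 158, so the area is 79.
The number of boundary lattice points is Σ gcd(|Δx|,|Δy|) = gcd(3,19) + gcd(7,9) + gcd(2,8) + gcd(6,2) = 1+1+2+2 = 6.
Pick's theorem gives I = A − B/2 + 1 = 79 − 6/2 + 1 = 77, so the closed region contains I + B = 77 + 6 = 83 lattice points.

83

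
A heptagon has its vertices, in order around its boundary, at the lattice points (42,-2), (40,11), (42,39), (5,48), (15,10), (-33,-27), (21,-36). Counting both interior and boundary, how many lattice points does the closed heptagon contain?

By the shoelace formula, twice the signed area is |(42·11 − 40·(-2)) + (40·39 − 42·11) + (42·48 − 5·39) + (5·10 − 15·48) + (15·(-27) − (-33)·10) + ((-33)·(-36) − 21·(-27)) + (21·(-2) − 42·(-36))| = 5941, so the area is 2970.5.
Summing gcd(|Δx|,|Δy|) over the edges gives the boundary count: gcd(2,13) + gcd(2,28) + gcd(37,9) + gcd(10,38) + gcd(48,37) + gcd(54,9) + gcd(21,34) = 1+2+1+2+1+9+1 = 17.
Pick's theorem gives I = A − B/2 + 1 = 2970.5 − 17/2 + 1 = 2963, so the closed region contains I + B = 2963 + 17 = 2980 lattice points.

2980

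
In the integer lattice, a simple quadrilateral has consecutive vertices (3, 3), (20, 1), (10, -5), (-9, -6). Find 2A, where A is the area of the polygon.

Using the shoelace formula, 2A = |(3·1 − 20·3) + (20·(-5) − 10·1) + (10·(-6) − (-9)·(-5)) + ((-9)·3 − 3·(-6))| = 281, so the area is 140.5.

281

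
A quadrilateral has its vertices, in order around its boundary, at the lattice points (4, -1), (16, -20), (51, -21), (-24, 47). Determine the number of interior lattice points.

1172

By the shoelace formula, twice the signed area is |[4·(-20) − 16·(-1)] + [16·(-21) − 51·(-20)] + [51·47 − (-24)·(-21)] + [(-24)·(-1) − 4·47]| = 2349, so the area is 1174.5.
The number of boundary lattice points is Σ gcd(|Δx|,|Δy|) = gcd(12,19) + gcd(35,1) + gcd(75,68) + gcd(28,48) = 1+1+1+4 = 7.
By Pick's theorem A = I + B/2 − 1, so I = 1174.5 − 7/2 + 1 = 1172.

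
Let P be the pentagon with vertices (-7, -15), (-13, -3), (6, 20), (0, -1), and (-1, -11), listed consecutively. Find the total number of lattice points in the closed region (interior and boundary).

Using the shoelace formula, 2A = |[(-7)·(-3) − (-13)·(-15)] + [(-13)·20 − 6·(-3)] + [6·(-1) − 0·20] + [0·(-11) − (-1)·(-1)] + [(-1)·(-15) − (-7)·(-11)]| = 485, so the area is 242.5.
Along each edge there are gcd(|Δx|,|Δy|)+1 lattice points, so counting each shared vertex once the boundary has gcd(6,12) + gcd(19,23) + gcd(6,21) + gcd(1,10) + gcd(6,4) = 6+1+3+1+2 = 13.
Pick's theorem gives I = A − B/2 + 1 = 242.5 − 13/2 + 1 = 237, so the closed region contains I + B = 237 + 13 = 250 lattice points.

250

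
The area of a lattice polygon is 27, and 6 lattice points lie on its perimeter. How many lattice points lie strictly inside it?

Pick's theorem A = I + B/2 − 1 rearranges to I = A − B/2 + 1 = 27 − 6/2 + 1 = 25.

25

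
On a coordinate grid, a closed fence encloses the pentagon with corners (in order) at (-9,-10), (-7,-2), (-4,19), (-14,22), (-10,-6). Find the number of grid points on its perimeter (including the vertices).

11

Along each edge there are gcd(|Δx|,|Δy|)+1 lattice points, so counting each shared vertex once the boundary has gcd(2,8) + gcd(3,21) + gcd(10,3) + gcd(4,28) + gcd(1,4) = 2+3+1+4+1 = 11.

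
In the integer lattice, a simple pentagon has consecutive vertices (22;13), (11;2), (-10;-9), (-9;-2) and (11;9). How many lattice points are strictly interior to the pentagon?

170

Using the shoelace formula, 2A = |[22·2 − 11·13] + [11·(-9) − (-10)·2] + [(-10)·(-2) − (-9)·(-9)] + [(-9)·9 − 11·(-2)] + [11·13 − 22·9]| = 353, so the area is 353/2.
Summing gcd(|Δx|,|Δy|) over the edges gives the boundary count: gcd(11,11) + gcd(21,11) + gcd(1,7) + gcd(20,11) + gcd(11,4) = 11+1+1+1+1 = 15.
By Pick's theorem A = I + B/2 − 1, so I = 353/2 − 15/2 + 1 = 170.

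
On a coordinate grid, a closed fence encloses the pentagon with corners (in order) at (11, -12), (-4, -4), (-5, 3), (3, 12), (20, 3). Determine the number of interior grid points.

The shoelace formula gives twice the area as |[11·(-4) − (-4)·(-12)] + [(-4)·3 − (-5)·(-4)] + [(-5)·12 − 3·3] + [3·3 − 20·12] + [20·(-12) − 11·3]| = 697, so the area is 697/2.
Summing gcd(|Δx|,|Δy|) over the edges gives the boundary count: gcd(15,8) + gcd(1,7) + gcd(8,9) + gcd(17,9) + gcd(9,15) = 1+1+1+1+3 = 7.
By Pick's theorem A = I + B/2 − 1, so I = 697/2 − 7/2 + 1 = 346.

346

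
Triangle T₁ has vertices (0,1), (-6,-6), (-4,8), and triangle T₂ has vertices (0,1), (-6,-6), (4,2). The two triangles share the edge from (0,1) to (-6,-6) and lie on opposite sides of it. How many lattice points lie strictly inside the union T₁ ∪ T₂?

44

The union is the simple quadrilateral with vertices (0,1), (-4,8), (-6,-6), (4,2) in order.
The shoelace formula gives twice the area as |[0·8 − (-4)·1] + [(-4)·(-6) − (-6)·8] + [(-6)·2 − 4·(-6)] + [4·1 − 0·2]| = 92, so the area is 46.
Summing gcd(|Δx|,|Δy|) over the edges gives the boundary count: gcd(4,7) + gcd(2,14) + gcd(10,8) + gcd(4,1) = 1+2+2+1 = 6.
By Pick's theorem I = A − B/2 + 1 = 46 − 6/2 + 1 = 44.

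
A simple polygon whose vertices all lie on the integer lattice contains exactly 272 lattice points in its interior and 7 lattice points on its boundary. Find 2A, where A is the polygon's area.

By Pick's theorem, A = I + B/2 − 1 = 272 + 7/2 − 1 = 549/2.
Hence 2A = 549.

549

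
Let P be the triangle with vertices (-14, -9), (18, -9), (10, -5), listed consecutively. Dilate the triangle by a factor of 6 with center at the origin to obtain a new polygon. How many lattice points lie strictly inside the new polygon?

The shoelace formula gives twice the area as |[(-14)·(-9) − 18·(-9)] + [18·(-5) − 10·(-9)] + [10·(-9) − (-14)·(-5)]| = 128, so the area is 64.
Along each edge there are gcd(|Δx|,|Δy|)+1 lattice points, so counting each shared vertex once the boundary has gcd(32,0) + gcd(8,4) + gcd(24,4) = 32+4+4 = 40.
Scaling by 6 multiplies the area by 6² = 36 (so the new area is 2304) and multiplies the boundary lattice-point count by 6, giving 240.
By Pick's theorem, the interior count of the dilated polygon is 2304 − 240/2 + 1 = 2185.

2185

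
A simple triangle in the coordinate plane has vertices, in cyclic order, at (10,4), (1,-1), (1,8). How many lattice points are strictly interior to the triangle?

36

The shoelace formula gives twice the area as |(10·(-1) − 1·4) + (1·8 − 1·(-1)) + (1·4 − 10·8)| = 81, so the area is 81/2.
Summing gcd(|Δx|,|Δy|) over the edges gives the boundary count: gcd(9,5) + gcd(0,9) + gcd(9,4) = 1+9+1 = 11.
By Pick's theorem A = I + B/2 − 1, so I = 81/2 − 11/2 + 1 = 36.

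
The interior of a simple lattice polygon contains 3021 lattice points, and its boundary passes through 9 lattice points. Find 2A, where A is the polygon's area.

6049

By Pick's theorem, A = I + B/2 − 1 = 3021 + 9/2 − 1 = 6049/2.
Hence 2A = 6049.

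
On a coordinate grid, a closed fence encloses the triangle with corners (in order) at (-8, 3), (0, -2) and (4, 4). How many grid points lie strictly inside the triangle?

33

By the shoelace formula, twice the signed area is |[(-8)·(-2) − 0·3] + [0·4 − 4·(-2)] + [4·3 − (-8)·4]| = 68, so the area is 34.
Along each edge there are gcd(|Δx|,|Δy|)+1 lattice points, so counting each shared vertex once the boundary has gcd(8,5) + gcd(4,6) + gcd(12,1) = 1+2+1 = 4.
Pick's theorem gives I = A − B/2 + 1 = 34 − 4/2 + 1 = 33.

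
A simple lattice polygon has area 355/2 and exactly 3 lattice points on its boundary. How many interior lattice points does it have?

Pick's theorem A = I + B/2 − 1 rearranges to I = A − B/2 + 1 = 355/2 − 3/2 + 1 = 177.

177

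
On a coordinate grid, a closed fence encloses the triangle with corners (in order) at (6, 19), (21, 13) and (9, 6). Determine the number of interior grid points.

87

Using the shoelace formula, 2A = |[6·13 − 21·19] + [21·6 − 9·13] + [9·19 − 6·6]| = 177, so the area is 88.5.
Along each edge there are gcd(|Δx|,|Δy|)+1 lattice points, so counting each shared vertex once the boundary has gcd(15,6) + gcd(12,7) + gcd(3,13) = 3+1+1 = 5.
Pick's theorem gives I = A − B/2 + 1 = 88.5 − 5/2 + 1 = 87.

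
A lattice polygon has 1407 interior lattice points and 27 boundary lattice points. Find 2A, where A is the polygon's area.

2839

Pick's theorem states A = I + B/2 − 1, so A = 1407 + 27/2 − 1 = 2839/2.
Hence 2A = 2839.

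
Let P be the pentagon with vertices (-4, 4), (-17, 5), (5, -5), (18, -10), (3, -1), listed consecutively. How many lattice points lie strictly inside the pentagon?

81

Using the shoelace formula, 2A = |[(-4)·5 − (-17)·4] + [(-17)·(-5) − 5·5] + [5·(-10) − 18·(-5)] + [18·(-1) − 3·(-10)] + [3·4 − (-4)·(-1)]| = 168, so the area is 84.
Summing gcd(|Δx|,|Δy|) over the edges gives the boundary count: gcd(13,1) + gcd(22,10) + gcd(13,5) + gcd(15,9) + gcd(7,5) = 1+2+1+3+1 = 8.
Pick's theorem gives I = A − B/2 + 1 = 84 − 8/2 + 1 = 81.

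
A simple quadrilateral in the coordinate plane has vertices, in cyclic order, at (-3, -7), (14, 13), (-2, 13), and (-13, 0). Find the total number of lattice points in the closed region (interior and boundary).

Using the shoelace formula, 2A = |[(-3)·13 − 14·(-7)] + [14·13 − (-2)·13] + [(-2)·0 − (-13)·13] + [(-13)·(-7) − (-3)·0]| = 527, so the area is 527/2.
Along each edge there are gcd(|Δx|,|Δy|)+1 lattice points, so counting each shared vertex once the boundary has gcd(17,20) + gcd(16,0) + gcd(11,13) + gcd(10,7) = 1+16+1+1 = 19.
Pick's theorem gives I = A − B/2 + 1 = 527/2 − 19/2 + 1 = 255, so the closed region contains I + B = 255 + 19 = 274 lattice points.

274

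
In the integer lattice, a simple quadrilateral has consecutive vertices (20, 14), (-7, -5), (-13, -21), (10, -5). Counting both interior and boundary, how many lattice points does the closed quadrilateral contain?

301

Using the shoelace formula, 2A = |[20·(-5) − (-7)·14] + [(-7)·(-21) − (-13)·(-5)] + [(-13)·(-5) − 10·(-21)] + [10·14 − 20·(-5)]| = 595, so the area is 595/2.
Along each edge there are gcd(|Δx|,|Δy|)+1 lattice points, so counting each shared vertex once the boundary has gcd(27,19) + gcd(6,16) + gcd(23,16) + gcd(10,19) = 1+2+1+1 = 5.
Pick's theorem gives I = A − B/2 + 1 = 595/2 − 5/2 + 1 = 296, so the closed region contains I + B = 296 + 5 = 301 lattice points.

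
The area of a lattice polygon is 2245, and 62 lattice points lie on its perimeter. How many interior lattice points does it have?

2215

Pick's theorem A = I + B/2 − 1 rearranges to I = A − B/2 + 1 = 2245 − 62/2 + 1 = 2215.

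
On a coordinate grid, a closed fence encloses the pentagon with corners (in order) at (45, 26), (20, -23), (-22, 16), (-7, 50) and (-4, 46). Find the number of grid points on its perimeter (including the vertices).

7

Along each edge there are gcd(|Δx|,|Δy|)+1 lattice points, so counting each shared vertex once the boundary has gcd(25,49) + gcd(42,39) + gcd(15,34) + gcd(3,4) + gcd(49,20) = 1+3+1+1+1 = 7.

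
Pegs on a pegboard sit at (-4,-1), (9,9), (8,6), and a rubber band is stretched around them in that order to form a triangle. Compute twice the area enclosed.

29

The shoelace formula gives twice the area as |((-4)·9 − 9·(-1)) + (9·6 − 8·9) + (8·(-1) − (-4)·6)| = 29, so the area is 14.5.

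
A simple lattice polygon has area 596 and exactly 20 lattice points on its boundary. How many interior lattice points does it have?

Pick's theorem A = I + B/2 − 1 rearranges to I = A − B/2 + 1 = 596 − 20/2 + 1 = 587.

587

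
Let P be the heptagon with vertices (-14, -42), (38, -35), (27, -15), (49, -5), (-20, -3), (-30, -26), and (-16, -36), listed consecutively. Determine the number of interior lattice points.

2034

By the shoelace formula, twice the signed area is |((-14)·(-35) − 38·(-42)) + (38·(-15) − 27·(-35)) + (27·(-5) − 49·(-15)) + (49·(-3) − (-20)·(-5)) + ((-20)·(-26) − (-30)·(-3)) + ((-30)·(-36) − (-16)·(-26)) + ((-16)·(-42) − (-14)·(-36))| = 4076, so the area is 2038.
The number of boundary lattice points is Σ gcd(|Δx|,|Δy|) = gcd(52,7) + gcd(11,20) + gcd(22,10) + gcd(69,2) + gcd(10,23) + gcd(14,10) + gcd(2,6) = 1+1+2+1+1+2+2 = 10.
Pick's theorem gives I = A − B/2 + 1 = 2038 − 10/2 + 1 = 2034.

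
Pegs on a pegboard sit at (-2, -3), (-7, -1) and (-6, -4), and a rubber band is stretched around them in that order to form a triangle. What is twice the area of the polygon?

13

By the shoelace formula, twice the signed area is |[(-2)·(-1) − (-7)·(-3)] + [(-7)·(-4) − (-6)·(-1)] + [(-6)·(-3) − (-2)·(-4)]| = 13, so the area is 6.5.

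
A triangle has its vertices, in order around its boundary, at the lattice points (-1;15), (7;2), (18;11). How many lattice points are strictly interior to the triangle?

The shoelace formula gives twice the area as |[(-1)·2 − 7·15] + [7·11 − 18·2] + [18·15 − (-1)·11]| = 215, so the area is 107.5.
The number of boundary lattice points is Σ gcd(|Δx|,|Δy|) = gcd(8,13) + gcd(11,9) + gcd(19,4) = 1+1+1 = 3.
By Pick's theorem A = I + B/2 − 1, so I = 107.5 − 3/2 + 1 = 107.

107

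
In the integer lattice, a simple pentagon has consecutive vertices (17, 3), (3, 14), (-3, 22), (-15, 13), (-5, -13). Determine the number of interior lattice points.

The shoelace formula gives twice the area as |[17·14 − 3·3] + [3·22 − (-3)·14] + [(-3)·13 − (-15)·22] + [(-15)·(-13) − (-5)·13] + [(-5)·3 − 17·(-13)]| = 1094, so the area is 547.
Summing gcd(|Δx|,|Δy|) over the edges gives the boundary count: gcd(14,11) + gcd(6,8) + gcd(12,9) + gcd(10,26) + gcd(22,16) = 1+2+3+2+2 = 10.
Pick's theorem gives I = A − B/2 + 1 = 547 − 10/2 + 1 = 543.

543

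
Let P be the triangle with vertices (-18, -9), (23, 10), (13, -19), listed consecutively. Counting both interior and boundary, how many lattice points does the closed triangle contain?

502

The shoelace formula gives twice the area as |[(-18)·10 − 23·(-9)] + [23·(-19) − 13·10] + [13·(-9) − (-18)·(-19)]| = 999, so the area is 499.5.
Along each edge there are gcd(|Δx|,|Δy|)+1 lattice points, so counting each shared vertex once the boundary has gcd(41,19) + gcd(10,29) + gcd(31,10) = 1+1+1 = 3.
Pick's theorem gives I = A − B/2 + 1 = 499.5 − 3/2 + 1 = 499, so the closed region contains I + B = 499 + 3 = 502 lattice points.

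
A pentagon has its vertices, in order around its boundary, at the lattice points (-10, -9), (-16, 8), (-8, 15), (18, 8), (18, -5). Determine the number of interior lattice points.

581

By the shoelace formula, twice the signed area is |((-10)·8 − (-16)·(-9)) + ((-16)·15 − (-8)·8) + ((-8)·8 − 18·15) + (18·(-5) − 18·8) + (18·(-9) − (-10)·(-5))| = 1180, so the area is 590.
Along each edge there are gcd(|Δx|,|Δy|)+1 lattice points, so counting each shared vertex once the boundary has gcd(6,17) + gcd(8,7) + gcd(26,7) + gcd(0,13) + gcd(28,4) = 1+1+1+13+4 = 20.
Pick's theorem gives I = A − B/2 + 1 = 590 − 20/2 + 1 = 581.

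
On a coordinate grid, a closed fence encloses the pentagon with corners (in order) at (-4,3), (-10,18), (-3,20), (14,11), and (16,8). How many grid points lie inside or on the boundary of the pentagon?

249

By the shoelace formula, twice the signed area is |[(-4)·18 − (-10)·3] + [(-10)·20 − (-3)·18] + [(-3)·11 − 14·20] + [14·8 − 16·11] + [16·3 − (-4)·8]| = 485, so the area is 485/2.
The number of boundary lattice points is Σ gcd(|Δx|,|Δy|) = gcd(6,15) + gcd(7,2) + gcd(17,9) + gcd(2,3) + gcd(20,5) = 3+1+1+1+5 = 11.
Pick's theorem gives I = A − B/2 + 1 = 485/2 − 11/2 + 1 = 238, so the closed region contains I + B = 238 + 11 = 249 lattice points.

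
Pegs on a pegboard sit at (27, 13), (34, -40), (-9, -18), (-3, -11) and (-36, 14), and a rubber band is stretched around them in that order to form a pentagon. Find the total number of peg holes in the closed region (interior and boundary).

1870

Using the shoelace formula, 2A = |(27·(-40) − 34·13) + (34·(-18) − (-9)·(-40)) + ((-9)·(-11) − (-3)·(-18)) + ((-3)·14 − (-36)·(-11)) + ((-36)·13 − 27·14)| = 3733, so the area is 3733/2.
Along each edge there are gcd(|Δx|,|Δy|)+1 lattice points, so counting each shared vertex once the boundary has gcd(7,53) + gcd(43,22) + gcd(6,7) + gcd(33,25) + gcd(63,1) = 1+1+1+1+1 = 5.
Pick's theorem gives I = A − B/2 + 1 = 3733/2 − 5/2 + 1 = 1865, so the closed region contains I + B = 1865 + 5 = 1870 lattice points.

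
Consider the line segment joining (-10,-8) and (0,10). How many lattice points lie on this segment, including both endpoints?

The number of lattice points on a segment between lattice points is gcd(|Δx|,|Δy|) + 1 = gcd(10,18) + 1 = 2 + 1 = 3.

3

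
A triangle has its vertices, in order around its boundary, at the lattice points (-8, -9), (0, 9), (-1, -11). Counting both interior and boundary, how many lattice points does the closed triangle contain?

74

The shoelace formula gives twice the area as |[(-8)·9 − 0·(-9)] + [0·(-11) − (-1)·9] + [(-1)·(-9) − (-8)·(-11)]| = 142, so the area is 71.
Summing gcd(|Δx|,|Δy|) over the edges gives the boundary count: gcd(8,18) + gcd(1,20) + gcd(7,2) = 2+1+1 = 4.
Pick's theorem gives I = A − B/2 + 1 = 71 − 4/2 + 1 = 70, so the closed region contains I + B = 70 + 4 = 74 lattice points.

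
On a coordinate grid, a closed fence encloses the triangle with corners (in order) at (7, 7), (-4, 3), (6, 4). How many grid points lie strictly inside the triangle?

14

Using the shoelace formula, 2A = |[7·3 − (-4)·7] + [(-4)·4 − 6·3] + [6·7 − 7·4]| = 29, so the area is 29/2.
Along each edge there are gcd(|Δx|,|Δy|)+1 lattice points, so counting each shared vertex once the boundary has gcd(11,4) + gcd(10,1) + gcd(1,3) = 1+1+1 = 3.
By Pick's theorem A = I + B/2 − 1, so I = 29/2 − 3/2 + 1 = 14.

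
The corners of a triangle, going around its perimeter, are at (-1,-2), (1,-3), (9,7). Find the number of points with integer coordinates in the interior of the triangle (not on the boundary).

13

The shoelace formula gives twice the area as |[(-1)·(-3) − 1·(-2)] + [1·7 − 9·(-3)] + [9·(-2) − (-1)·7]| = 28, so the area is 14.
The number of boundary lattice points is Σ gcd(|Δx|,|Δy|) = gcd(2,1) + gcd(8,10) + gcd(10,9) = 1+2+1 = 4.
By Pick's theorem A = I + B/2 − 1, so I = 14 − 4/2 + 1 = 13.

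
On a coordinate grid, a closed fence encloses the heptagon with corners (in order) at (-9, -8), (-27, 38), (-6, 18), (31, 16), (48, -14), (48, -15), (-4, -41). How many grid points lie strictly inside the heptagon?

2527

By the shoelace formula, twice the signed area is |[(-9)·38 − (-27)·(-8)] + [(-27)·18 − (-6)·38] + [(-6)·16 − 31·18] + [31·(-14) − 48·16] + [48·(-15) − 48·(-14)] + [48·(-41) − (-4)·(-15)] + [(-4)·(-8) − (-9)·(-41)]| = 5085, so the area is 2542.5.
The number of boundary lattice points is Σ gcd(|Δx|,|Δy|) = gcd(18,46) + gcd(21,20) + gcd(37,2) + gcd(17,30) + gcd(0,1) + gcd(52,26) + gcd(5,33) = 2+1+1+1+1+26+1 = 33.
Pick's theorem gives I = A − B/2 + 1 = 2542.5 − 33/2 + 1 = 2527.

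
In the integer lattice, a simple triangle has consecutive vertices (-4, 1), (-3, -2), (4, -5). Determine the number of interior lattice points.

8

The shoelace formula gives twice the area as |((-4)·(-2) − (-3)·1) + ((-3)·(-5) − 4·(-2)) + (4·1 − (-4)·(-5))| = 18, so the area is 9.
Summing gcd(|Δx|,|Δy|) over the edges gives the boundary count: gcd(1,3) + gcd(7,3) + gcd(8,6) = 1+1+2 = 4.
By Pick's theorem A = I + B/2 − 1, so I = 9 − 4/2 + 1 = 8.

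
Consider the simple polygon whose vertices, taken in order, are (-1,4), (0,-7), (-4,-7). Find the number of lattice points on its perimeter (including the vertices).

6

Along each edge there are gcd(|Δx|,|Δy|)+1 lattice points, so counting each shared vertex once the boundary has gcd(1,11) + gcd(4,0) + gcd(3,11) = 1+4+1 = 6.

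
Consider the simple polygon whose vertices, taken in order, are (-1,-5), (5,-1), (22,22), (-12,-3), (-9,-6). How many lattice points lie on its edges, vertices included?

The number of boundary lattice points is Σ gcd(|Δx|,|Δy|) = gcd(6,4) + gcd(17,23) + gcd(34,25) + gcd(3,3) + gcd(8,1) = 2+1+1+3+1 = 8.

8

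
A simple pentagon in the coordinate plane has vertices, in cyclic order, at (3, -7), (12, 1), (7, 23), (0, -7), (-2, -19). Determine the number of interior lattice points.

180

By the shoelace formula, twice the signed area is |[3·1 − 12·(-7)] + [12·23 − 7·1] + [7·(-7) − 0·23] + [0·(-19) − (-2)·(-7)] + [(-2)·(-7) − 3·(-19)]| = 364, so the area is 182.
The number of boundary lattice points is Σ gcd(|Δx|,|Δy|) = gcd(9,8) + gcd(5,22) + gcd(7,30) + gcd(2,12) + gcd(5,12) = 1+1+1+2+1 = 6.
Pick's theorem gives I = A − B/2 + 1 = 182 − 6/2 + 1 = 180.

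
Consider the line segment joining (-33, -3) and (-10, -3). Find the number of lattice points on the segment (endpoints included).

The number of lattice points on a segment between lattice points is gcd(|Δx|,|Δy|) + 1 = gcd(23,0) + 1 = 23 + 1 = 24.

24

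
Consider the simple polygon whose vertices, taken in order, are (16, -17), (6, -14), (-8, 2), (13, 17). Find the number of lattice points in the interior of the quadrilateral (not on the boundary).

By the shoelace formula, twice the signed area is |[16·(-14) − 6·(-17)] + [6·2 − (-8)·(-14)] + [(-8)·17 − 13·2] + [13·(-17) − 16·17]| = 877, so the area is 438.5.
Along each edge there are gcd(|Δx|,|Δy|)+1 lattice points, so counting each shared vertex once the boundary has gcd(10,3) + gcd(14,16) + gcd(21,15) + gcd(3,34) = 1+2+3+1 = 7.
Pick's theorem gives I = A − B/2 + 1 = 438.5 − 7/2 + 1 = 436.

436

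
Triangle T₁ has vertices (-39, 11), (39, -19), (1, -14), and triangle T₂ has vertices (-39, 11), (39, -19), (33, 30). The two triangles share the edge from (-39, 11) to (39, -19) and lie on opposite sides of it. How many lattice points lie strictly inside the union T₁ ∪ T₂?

The union is the simple quadrilateral with vertices (-39, 11), (1, -14), (39, -19), (33, 30) in order.
By the shoelace formula, twice the signed area is |((-39)·(-14) − 1·11) + (1·(-19) − 39·(-14)) + (39·30 − 33·(-19)) + (33·11 − (-39)·30)| = 4392, so the area is 2196.
Along each edge there are gcd(|Δx|,|Δy|)+1 lattice points, so counting each shared vertex once the boundary has gcd(40,25) + gcd(38,5) + gcd(6,49) + gcd(72,19) = 5+1+1+1 = 8.
By Pick's theorem I = A − B/2 + 1 = 2196 − 8/2 + 1 = 2193.

2193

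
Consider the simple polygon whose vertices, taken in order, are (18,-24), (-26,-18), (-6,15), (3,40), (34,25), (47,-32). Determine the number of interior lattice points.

2913

By the shoelace formula, twice the signed area is |(18·(-18) − (-26)·(-24)) + ((-26)·15 − (-6)·(-18)) + ((-6)·40 − 3·15) + (3·25 − 34·40) + (34·(-32) − 47·25) + (47·(-24) − 18·(-32))| = 5831, so the area is 2915.5.
The number of boundary lattice points is Σ gcd(|Δx|,|Δy|) = gcd(44,6) + gcd(20,33) + gcd(9,25) + gcd(31,15) + gcd(13,57) + gcd(29,8) = 2+1+1+1+1+1 = 7.
Pick's theorem gives I = A − B/2 + 1 = 2915.5 − 7/2 + 1 = 2913.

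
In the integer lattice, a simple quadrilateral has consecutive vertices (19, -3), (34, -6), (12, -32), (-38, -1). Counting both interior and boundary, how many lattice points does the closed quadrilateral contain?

1066

By the shoelace formula, twice the signed area is |(19·(-6) − 34·(-3)) + (34·(-32) − 12·(-6)) + (12·(-1) − (-38)·(-32)) + ((-38)·(-3) − 19·(-1))| = 2123, so the area is 2123/2.
Summing gcd(|Δx|,|Δy|) over the edges gives the boundary count: gcd(15,3) + gcd(22,26) + gcd(50,31) + gcd(57,2) = 3+2+1+1 = 7.
Pick's theorem gives I = A − B/2 + 1 = 2123/2 − 7/2 + 1 = 1059, so the closed region contains I + B = 1059 + 7 = 1066 lattice points.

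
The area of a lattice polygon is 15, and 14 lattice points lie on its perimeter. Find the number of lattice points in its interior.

From Pick's theorem, I = A − B/2 + 1 = 15 − 14/2 + 1 = 9.

9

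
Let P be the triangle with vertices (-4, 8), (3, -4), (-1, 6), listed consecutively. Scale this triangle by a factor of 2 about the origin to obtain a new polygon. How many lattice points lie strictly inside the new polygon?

By the shoelace formula, twice the signed area is |((-4)·(-4) − 3·8) + (3·6 − (-1)·(-4)) + ((-1)·8 − (-4)·6)| = 22, so the area is 11.
The number of boundary lattice points is Σ gcd(|Δx|,|Δy|) = gcd(7,12) + gcd(4,10) + gcd(3,2) = 1+2+1 = 4.
Scaling by 2 multiplies the area by 2² = 4 (so the new area is 44) and multiplies the boundary lattice-point count by 2, giving 8.
By Pick's theorem, the interior count of the dilated polygon is 44 − 8/2 + 1 = 41.

41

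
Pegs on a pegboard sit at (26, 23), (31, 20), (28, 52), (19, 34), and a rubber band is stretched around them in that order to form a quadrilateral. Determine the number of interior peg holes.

By the shoelace formula, twice the signed area is |[26·20 − 31·23] + [31·52 − 28·20] + [28·34 − 19·52] + [19·23 − 26·34]| = 376, so the area is 188.
Summing gcd(|Δx|,|Δy|) over the edges gives the boundary count: gcd(5,3) + gcd(3,32) + gcd(9,18) + gcd(7,11) = 1+1+9+1 = 12.
Pick's theorem gives I = A − B/2 + 1 = 188 − 12/2 + 1 = 183.

183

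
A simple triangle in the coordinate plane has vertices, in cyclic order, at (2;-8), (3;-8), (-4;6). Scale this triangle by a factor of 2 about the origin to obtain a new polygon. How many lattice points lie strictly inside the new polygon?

19

Using the shoelace formula, 2A = |[2·(-8) − 3·(-8)] + [3·6 − (-4)·(-8)] + [(-4)·(-8) − 2·6]| = 14, so the area is 7.
Along each edge there are gcd(|Δx|,|Δy|)+1 lattice points, so counting each shared vertex once the boundary has gcd(1,0) + gcd(7,14) + gcd(6,14) = 1+7+2 = 10.
Scaling by 2 multiplies the area by 2² = 4 (so the new area is 28) and multiplies the boundary lattice-point count by 2, giving 20.
By Pick's theorem, the interior count of the dilated polygon is 28 − 20/2 + 1 = 19.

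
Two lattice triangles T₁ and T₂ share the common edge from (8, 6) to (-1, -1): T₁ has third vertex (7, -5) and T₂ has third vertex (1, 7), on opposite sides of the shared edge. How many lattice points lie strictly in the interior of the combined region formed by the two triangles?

The union is the simple quadrilateral with vertices (8, 6), (7, -5), (-1, -1), (1, 7) in order.
The shoelace formula gives twice the area as |[8·(-5) − 7·6] + [7·(-1) − (-1)·(-5)] + [(-1)·7 − 1·(-1)] + [1·6 − 8·7]| = 150, so the area is 75.
Summing gcd(|Δx|,|Δy|) over the edges gives the boundary count: gcd(1,11) + gcd(8,4) + gcd(2,8) + gcd(7,1) = 1+4+2+1 = 8.
By Pick's theorem I = A − B/2 + 1 = 75 − 8/2 + 1 = 72.

72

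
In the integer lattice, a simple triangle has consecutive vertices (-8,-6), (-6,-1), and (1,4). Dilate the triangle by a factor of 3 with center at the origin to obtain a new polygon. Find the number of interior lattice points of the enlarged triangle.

109

The shoelace formula gives twice the area as |[(-8)·(-1) − (-6)·(-6)] + [(-6)·4 − 1·(-1)] + [1·(-6) − (-8)·4]| = 25, so the area is 12.5.
Along each edge there are gcd(|Δx|,|Δy|)+1 lattice points, so counting each shared vertex once the boundary has gcd(2,5) + gcd(7,5) + gcd(9,10) = 1+1+1 = 3.
Scaling by 3 multiplies the area by 3² = 9 (so the new area is 225/2) and multiplies the boundary lattice-point count by 3, giving 9.
By Pick's theorem, the interior count of the dilated polygon is 225/2 − 9/2 + 1 = 109.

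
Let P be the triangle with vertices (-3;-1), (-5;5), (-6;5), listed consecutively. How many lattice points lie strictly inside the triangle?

1

By the shoelace formula, twice the signed area is |((-3)·5 − (-5)·(-1)) + ((-5)·5 − (-6)·5) + ((-6)·(-1) − (-3)·5)| = 6, so the area is 3.
Summing gcd(|Δx|,|Δy|) over the edges gives the boundary count: gcd(2,6) + gcd(1,0) + gcd(3,6) = 2+1+3 = 6.
By Pick's theorem A = I + B/2 − 1, so I = 3 − 6/2 + 1 = 1.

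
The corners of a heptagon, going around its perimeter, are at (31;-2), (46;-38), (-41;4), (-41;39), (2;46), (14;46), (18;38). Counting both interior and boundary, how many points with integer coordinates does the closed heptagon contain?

3991

Using the shoelace formula, 2A = |(31·(-38) − 46·(-2)) + (46·4 − (-41)·(-38)) + ((-41)·39 − (-41)·4) + ((-41)·46 − 2·39) + (2·46 − 14·46) + (14·38 − 18·46) + (18·(-2) − 31·38)| = 7921, so the area is 3960.5.
The number of boundary lattice points is Σ gcd(|Δx|,|Δy|) = gcd(15,36) + gcd(87,42) + gcd(0,35) + gcd(43,7) + gcd(12,0) + gcd(4,8) + gcd(13,40) = 3+3+35+1+12+4+1 = 59.
Pick's theorem gives I = A − B/2 + 1 = 3960.5 − 59/2 + 1 = 3932, so the closed region contains I + B = 3932 + 59 = 3991 lattice points.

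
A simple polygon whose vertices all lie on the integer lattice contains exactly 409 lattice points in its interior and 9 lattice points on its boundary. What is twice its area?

By Pick's theorem, A = I + B/2 − 1 = 409 + 9/2 − 1 = 825/2.
Hence 2A = 825.

825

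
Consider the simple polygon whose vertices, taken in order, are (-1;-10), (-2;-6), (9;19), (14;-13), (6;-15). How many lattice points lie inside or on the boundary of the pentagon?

The shoelace formula gives twice the area as |[(-1)·(-6) − (-2)·(-10)] + [(-2)·19 − 9·(-6)] + [9·(-13) − 14·19] + [14·(-15) − 6·(-13)] + [6·(-10) − (-1)·(-15)]| = 588, so the area is 294.
The number of boundary lattice points is Σ gcd(|Δx|,|Δy|) = gcd(1,4) + gcd(11,25) + gcd(5,32) + gcd(8,2) + gcd(7,5) = 1+1+1+2+1 = 6.
Pick's theorem gives I = A − B/2 + 1 = 294 − 6/2 + 1 = 292, so the closed region contains I + B = 292 + 6 = 298 lattice points.

298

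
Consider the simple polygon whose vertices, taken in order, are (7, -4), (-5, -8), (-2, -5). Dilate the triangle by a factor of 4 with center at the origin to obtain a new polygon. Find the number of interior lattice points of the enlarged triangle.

Using the shoelace formula, 2A = |(7·(-8) − (-5)·(-4)) + ((-5)·(-5) − (-2)·(-8)) + ((-2)·(-4) − 7·(-5))| = 24, so the area is 12.
Along each edge there are gcd(|Δx|,|Δy|)+1 lattice points, so counting each shared vertex once the boundary has gcd(12,4) + gcd(3,3) + gcd(9,1) = 4+3+1 = 8.
Scaling by 4 multiplies the area by 4² = 16 (so the new area is 192) and multiplies the boundary lattice-point count by 4, giving 32.
By Pick's theorem, the interior count of the dilated polygon is 192 − 32/2 + 1 = 177.

177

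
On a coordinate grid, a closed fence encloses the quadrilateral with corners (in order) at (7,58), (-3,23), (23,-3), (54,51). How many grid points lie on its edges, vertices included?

The number of boundary lattice points is Σ gcd(|Δx|,|Δy|) = gcd(10,35) + gcd(26,26) + gcd(31,54) + gcd(47,7) = 5+26+1+1 = 33.

33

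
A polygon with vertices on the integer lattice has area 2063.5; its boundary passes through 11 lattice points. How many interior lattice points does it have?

2059

From Pick's theorem, I = A − B/2 + 1 = 2063.5 − 11/2 + 1 = 2059.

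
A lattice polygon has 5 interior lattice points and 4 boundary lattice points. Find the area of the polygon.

Pick's theorem states A = I + B/2 − 1, so A = 5 + 4/2 − 1 = 6.

6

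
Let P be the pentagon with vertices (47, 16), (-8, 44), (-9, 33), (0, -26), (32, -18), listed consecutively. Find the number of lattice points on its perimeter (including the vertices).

12

Summing gcd(|Δx|,|Δy|) over the edges gives the boundary count: gcd(55,28) + gcd(1,11) + gcd(9,59) + gcd(32,8) + gcd(15,34) = 1+1+1+8+1 = 12.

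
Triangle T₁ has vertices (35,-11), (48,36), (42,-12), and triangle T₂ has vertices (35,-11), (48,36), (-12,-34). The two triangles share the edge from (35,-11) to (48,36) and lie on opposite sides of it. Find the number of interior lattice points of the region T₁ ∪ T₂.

1118

The union is the simple quadrilateral with vertices (35,-11), (42,-12), (48,36), (-12,-34) in order.
The shoelace formula gives twice the area as |[35·(-12) − 42·(-11)] + [42·36 − 48·(-12)] + [48·(-34) − (-12)·36] + [(-12)·(-11) − 35·(-34)]| = 2252, so the area is 1126.
Along each edge there are gcd(|Δx|,|Δy|)+1 lattice points, so counting each shared vertex once the boundary has gcd(7,1) + gcd(6,48) + gcd(60,70) + gcd(47,23) = 1+6+10+1 = 18.
By Pick's theorem I = A − B/2 + 1 = 1126 − 18/2 + 1 = 1118.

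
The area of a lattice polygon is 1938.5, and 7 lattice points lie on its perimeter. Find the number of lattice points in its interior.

1936

From Pick's theorem, I = A − B/2 + 1 = 1938.5 − 7/2 + 1 = 1936.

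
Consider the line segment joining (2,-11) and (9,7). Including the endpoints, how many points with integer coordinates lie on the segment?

2

The number of lattice points on a segment between lattice points is gcd(|Δx|,|Δy|) + 1 = gcd(7,18) + 1 = 1 + 1 = 2.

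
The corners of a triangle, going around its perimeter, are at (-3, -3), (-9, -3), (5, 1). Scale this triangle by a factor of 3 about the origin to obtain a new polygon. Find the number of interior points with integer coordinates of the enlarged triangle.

Using the shoelace formula, 2A = |((-3)·(-3) − (-9)·(-3)) + ((-9)·1 − 5·(-3)) + (5·(-3) − (-3)·1)| = 24, so the area is 12.
Along each edge there are gcd(|Δx|,|Δy|)+1 lattice points, so counting each shared vertex once the boundary has gcd(6,0) + gcd(14,4) + gcd(8,4) = 6+2+4 = 12.
Scaling by 3 multiplies the area by 3² = 9 (so the new area is 108) and multiplies the boundary lattice-point count by 3, giving 36.
By Pick's theorem, the interior count of the dilated polygon is 108 − 36/2 + 1 = 91.

91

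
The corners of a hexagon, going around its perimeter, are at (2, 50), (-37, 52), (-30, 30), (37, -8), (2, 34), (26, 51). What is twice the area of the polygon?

3224

Using the shoelace formula, 2A = |(2·52 − (-37)·50) + ((-37)·30 − (-30)·52) + ((-30)·(-8) − 37·30) + (37·34 − 2·(-8)) + (2·51 − 26·34) + (26·50 − 2·51)| = 3224, so the area is 1612.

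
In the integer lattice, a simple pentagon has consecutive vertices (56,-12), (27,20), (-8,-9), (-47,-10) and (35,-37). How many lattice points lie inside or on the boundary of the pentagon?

2383

The shoelace formula gives twice the area as |(56·20 − 27·(-12)) + (27·(-9) − (-8)·20) + ((-8)·(-10) − (-47)·(-9)) + ((-47)·(-37) − 35·(-10)) + (35·(-12) − 56·(-37))| = 4759, so the area is 4759/2.
Along each edge there are gcd(|Δx|,|Δy|)+1 lattice points, so counting each shared vertex once the boundary has gcd(29,32) + gcd(35,29) + gcd(39,1) + gcd(82,27) + gcd(21,25) = 1+1+1+1+1 = 5.
Pick's theorem gives I = A − B/2 + 1 = 4759/2 − 5/2 + 1 = 2378, so the closed region contains I + B = 2378 + 5 = 2383 lattice points.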